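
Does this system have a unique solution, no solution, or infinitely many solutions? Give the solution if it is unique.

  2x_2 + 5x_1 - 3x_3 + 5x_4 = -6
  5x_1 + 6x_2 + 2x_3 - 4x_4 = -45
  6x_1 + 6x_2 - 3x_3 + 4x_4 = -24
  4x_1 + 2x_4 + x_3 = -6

Row-reduce the augmented matrix:
R1 ← R1 / (5).
R2 ← R2 − 5·R1.
R3 ← R3 − 6·R1.
R4 ← R4 − 4·R1.
R2 ← R2 / (4).
R1 ← R1 − 2/5·R2.
R3 ← R3 − 18/5·R2.
R4 ← R4 + 8/5·R2.
R3 ← R3 / (-39/10).
R1 ← R1 + 11/10·R3.
R2 ← R2 − 5/4·R3.
R4 ← R4 − 27/5·R3.
R4 ← R4 / (37/13).
R1 ← R1 − 7/39·R4.
R2 ← R2 + 23/78·R4.
R3 ← R3 + 61/39·R4.
Reading off the reduced rows gives x_1 = -3, x_2 = -3, x_3 = 0, x_4 = 3.

x_1 = -3, x_2 = -3, x_3 = 0, x_4 = 3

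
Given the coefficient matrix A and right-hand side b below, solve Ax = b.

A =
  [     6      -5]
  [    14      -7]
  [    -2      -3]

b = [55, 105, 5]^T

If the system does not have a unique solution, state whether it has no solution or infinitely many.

Row-reduce the augmented matrix:
R1 ← R1 / (6).
R2 ← R2 − 14·R1.
R3 ← R3 + 2·R1.
R2 ← R2 / (14/3).
R1 ← R1 + 5/6·R2.
R3 ← R3 + 14/3·R2.
R3 reduces to 0 = 0, so the extra equation is consistent.
Reading off the reduced rows gives x_1 = 5, x_2 = -5.

x_1 = 5, x_2 = -5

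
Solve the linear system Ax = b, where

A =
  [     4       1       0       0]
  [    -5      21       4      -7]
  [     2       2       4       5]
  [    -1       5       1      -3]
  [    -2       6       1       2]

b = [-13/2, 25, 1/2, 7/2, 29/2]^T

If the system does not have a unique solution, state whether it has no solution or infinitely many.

x_1 = -2, x_2 = 3/2, x_3 = -3/2, x_4 = 3/2

Row-reduce the augmented matrix:
R1 ← R1 / (4).
R2 ← R2 + 5·R1.
R3 ← R3 − 2·R1.
R4 ← R4 + 1·R1.
R5 ← R5 + 2·R1.
R2 ← R2 / (89/4).
R1 ← R1 − 1/4·R2.
R3 ← R3 − 3/2·R2.
R4 ← R4 − 21/4·R2.
R5 ← R5 − 13/2·R2.
R3 ← R3 / (332/89).
R1 ← R1 + 4/89·R3.
R2 ← R2 − 16/89·R3.
R4 ← R4 − 5/89·R3.
R5 ← R5 + 15/89·R3.
R4 ← R4 / (-475/332).
R1 ← R1 − 12/83·R4.
R2 ← R2 + 48/83·R4.
R3 ← R3 − 487/332·R4.
R5 ← R5 − 1425/332·R4.
R5 reduces to 0 = 0, so the extra equation is consistent.
Reading off the reduced rows gives x_1 = -2, x_2 = 3/2, x_3 = -3/2, x_4 = 3/2.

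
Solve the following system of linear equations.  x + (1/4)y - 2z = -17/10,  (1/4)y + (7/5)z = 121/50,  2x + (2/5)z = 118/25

x = 2, y = -2/5, z = 9/5

Row-reduce the augmented matrix:
R3 ← R3 − 2·R1.
R2 ← R2 / (1/4).
R1 ← R1 − 1/4·R2.
R3 ← R3 + 1/2·R2.
R3 ← R3 / (36/5).
R1 ← R1 + 17/5·R3.
R2 ← R2 − 28/5·R3.
Reading off the reduced rows gives x = 2, y = -2/5, z = 9/5.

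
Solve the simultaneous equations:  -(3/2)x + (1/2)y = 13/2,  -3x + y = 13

Row-reduce:
R1 ← R1 / (-3/2).
R2 ← R2 + 3·R1.
Rank is 1 with 2 unknowns, leaving y free.

infinitely many solutions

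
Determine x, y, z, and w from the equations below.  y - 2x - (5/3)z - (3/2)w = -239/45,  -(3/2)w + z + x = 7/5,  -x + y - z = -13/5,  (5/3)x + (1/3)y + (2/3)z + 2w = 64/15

Row-reduce the augmented matrix:
R1 ← R1 / (-2).
R2 ← R2 − 1·R1.
R3 ← R3 + 1·R1.
R4 ← R4 − 5/3·R1.
R2 ← R2 / (1/2).
R1 ← R1 + 1/2·R2.
R3 ← R3 − 1/2·R2.
R4 ← R4 − 7/6·R2.
R3 ← R3 / (-1/3).
R1 ← R1 − 1·R3.
R2 ← R2 − 1/3·R3.
R4 ← R4 + 10/9·R3.
R4 ← R4 / (-4).
R1 ← R1 − 15/2·R4.
R2 ← R2 + 3/2·R4.
R3 ← R3 + 9·R4.
Reading off the reduced rows gives x = 7/3, y = -3/5, z = -1/3, w = 2/5.

x = 7/3, y = -3/5, z = -1/3, w = 2/5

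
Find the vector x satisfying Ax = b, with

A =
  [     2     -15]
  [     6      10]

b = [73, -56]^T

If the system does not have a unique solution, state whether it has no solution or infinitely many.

x_1 = -1, x_2 = -5

Row-reduce the augmented matrix:
R1 ← R1 / (2).
R2 ← R2 − 6·R1.
R2 ← R2 / (55).
R1 ← R1 + 15/2·R2.
Reading off the reduced rows gives x_1 = -1, x_2 = -5.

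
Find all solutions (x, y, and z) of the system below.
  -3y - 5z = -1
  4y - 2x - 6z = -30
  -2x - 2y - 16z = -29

no solution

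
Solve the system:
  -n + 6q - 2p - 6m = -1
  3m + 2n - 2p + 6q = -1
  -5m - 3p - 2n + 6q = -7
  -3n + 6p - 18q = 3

infinitely many solutions

Row-reduce:
R1 ← R1 / (-6).
R2 ← R2 − 3·R1.
R3 ← R3 + 5·R1.
R2 ← R2 / (3/2).
R1 ← R1 − 1/6·R2.
R3 ← R3 + 7/6·R2.
R4 ← R4 + 3·R2.
R3 ← R3 / (-11/3).
R1 ← R1 − 2/3·R3.
R2 ← R2 + 2·R3.
Rank is 3 with 4 unknowns, leaving q free.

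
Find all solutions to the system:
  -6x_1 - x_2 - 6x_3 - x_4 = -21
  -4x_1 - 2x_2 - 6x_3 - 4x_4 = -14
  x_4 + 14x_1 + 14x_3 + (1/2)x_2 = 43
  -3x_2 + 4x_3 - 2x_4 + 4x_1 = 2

Row-reduce:
R1 ← R1 / (-6).
R2 ← R2 + 4·R1.
R3 ← R3 − 14·R1.
R4 ← R4 − 4·R1.
R2 ← R2 / (-4/3).
R1 ← R1 − 1/6·R2.
R3 ← R3 + 11/6·R2.
R4 ← R4 + 11/3·R2.
R3 ← R3 / (11/4).
R1 ← R1 − 3/4·R3.
R2 ← R2 − 3/2·R3.
R4 ← R4 − 11/2·R3.
Rank is 3 with 4 unknowns, leaving x_4 free.

infinitely many solutions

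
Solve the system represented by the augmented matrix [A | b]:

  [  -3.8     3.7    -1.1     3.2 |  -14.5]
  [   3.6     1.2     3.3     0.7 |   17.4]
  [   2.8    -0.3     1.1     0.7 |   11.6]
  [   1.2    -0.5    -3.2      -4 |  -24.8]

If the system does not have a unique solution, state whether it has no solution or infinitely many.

x_1 = 1, x_2 = -4, x_3 = 5, x_4 = 3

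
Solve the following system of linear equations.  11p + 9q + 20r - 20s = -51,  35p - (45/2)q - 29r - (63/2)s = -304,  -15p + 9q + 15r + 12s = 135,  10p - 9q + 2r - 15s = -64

no solution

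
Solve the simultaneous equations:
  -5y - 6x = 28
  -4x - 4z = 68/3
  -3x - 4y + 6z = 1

x = -3, y = -2, z = -8/3

Row-reduce the augmented matrix:
R1 ← R1 / (-6).
R2 ← R2 + 4·R1.
R3 ← R3 + 3·R1.
R2 ← R2 / (10/3).
R1 ← R1 − 5/6·R2.
R3 ← R3 + 3/2·R2.
R3 ← R3 / (21/5).
R1 ← R1 − 1·R3.
R2 ← R2 + 6/5·R3.
Reading off the reduced rows gives x = -3, y = -2, z = -8/3.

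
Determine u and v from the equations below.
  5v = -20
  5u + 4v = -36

Row-reduce the augmented matrix:
Swap R1 and R2.
R1 ← R1 / (5).
R2 ← R2 / (5).
R1 ← R1 − 4/5·R2.
Reading off the reduced rows gives u = -4, v = -4.

u = -4, v = -4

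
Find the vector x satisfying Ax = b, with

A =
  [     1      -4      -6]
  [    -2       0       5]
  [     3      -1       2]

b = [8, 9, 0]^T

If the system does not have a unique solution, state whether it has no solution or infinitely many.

x_1 = -2, x_2 = -4, x_3 = 1

Row-reduce the augmented matrix:
R2 ← R2 + 2·R1.
R3 ← R3 − 3·R1.
R2 ← R2 / (-8).
R1 ← R1 + 4·R2.
R3 ← R3 − 11·R2.
R3 ← R3 / (83/8).
R1 ← R1 + 5/2·R3.
R2 ← R2 − 7/8·R3.
Reading off the reduced rows gives x_1 = -2, x_2 = -4, x_3 = 1.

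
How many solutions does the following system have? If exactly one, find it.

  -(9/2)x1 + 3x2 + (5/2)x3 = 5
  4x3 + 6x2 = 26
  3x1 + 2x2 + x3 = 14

Row-reduce:
R1 ← R1 / (-9/2).
R3 ← R3 − 3·R1.
R2 ← R2 / (6).
R1 ← R1 + 2/3·R2.
R3 ← R3 − 4·R2.
Rank is 2 with 3 unknowns, leaving x3 free.

infinitely many solutions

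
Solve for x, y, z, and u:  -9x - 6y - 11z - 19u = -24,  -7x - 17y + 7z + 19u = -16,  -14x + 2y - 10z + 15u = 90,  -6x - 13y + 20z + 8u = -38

Row-reduce the augmented matrix:
R1 ← R1 / (-9).
R2 ← R2 + 7·R1.
R3 ← R3 + 14·R1.
R4 ← R4 + 6·R1.
R2 ← R2 / (-37/3).
R1 ← R1 − 2/3·R2.
R3 ← R3 − 34/3·R2.
R4 ← R4 + 9·R2.
R3 ← R3 / (792/37).
R1 ← R1 − 229/111·R3.
R2 ← R2 + 140/111·R3.
R4 ← R4 − 1774/111·R3.
R4 ← R4 / (-71783/1188).
R1 ← R1 + 7957/2376·R4.
R2 ← R2 − 1019/594·R4.
R3 ← R3 − 2797/792·R4.
Reading off the reduced rows gives x = -3, y = 4, z = -1, u = 2.

x = -3, y = 4, z = -1, u = 2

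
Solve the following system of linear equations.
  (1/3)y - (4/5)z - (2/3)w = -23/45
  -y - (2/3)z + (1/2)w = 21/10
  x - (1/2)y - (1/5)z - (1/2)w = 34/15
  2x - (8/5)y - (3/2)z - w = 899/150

Row-reduce the augmented matrix:
Swap R1 and R3.
R4 ← R4 − 2·R1.
R2 ← R2 / (-1).
R1 ← R1 + 1/2·R2.
R3 ← R3 − 1/3·R2.
R4 ← R4 + 3/5·R2.
R3 ← R3 / (-46/45).
R1 ← R1 − 2/15·R3.
R2 ← R2 − 2/3·R3.
R4 ← R4 + 7/10·R3.
R4 ← R4 / (39/920).
R1 ← R1 + 75/92·R4.
R2 ← R2 + 19/23·R4.
R3 ← R3 − 45/92·R4.
Reading off the reduced rows gives x = 13/5, y = -3/5, z = -1, w = 5/3.

x = 13/5, y = -3/5, z = -1, w = 5/3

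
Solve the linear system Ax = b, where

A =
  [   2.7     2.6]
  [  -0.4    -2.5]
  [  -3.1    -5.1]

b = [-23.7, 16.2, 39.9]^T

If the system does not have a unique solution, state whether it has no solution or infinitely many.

x_1 = -3, x_2 = -6

Row-reduce the augmented matrix:
R1 ← R1 / (27/10).
R2 ← R2 + 2/5·R1.
R3 ← R3 + 31/10·R1.
R2 ← R2 / (-571/270).
R1 ← R1 − 26/27·R2.
R3 ← R3 + 571/270·R2.
R3 reduces to 0 = 0, so the extra equation is consistent.
Reading off the reduced rows gives x_1 = -3, x_2 = -6.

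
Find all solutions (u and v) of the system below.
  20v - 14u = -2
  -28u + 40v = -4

infinitely many solutions

Row-reduce:
R1 ← R1 / (-14).
R2 ← R2 + 28·R1.
Rank is 1 with 2 unknowns, leaving v free.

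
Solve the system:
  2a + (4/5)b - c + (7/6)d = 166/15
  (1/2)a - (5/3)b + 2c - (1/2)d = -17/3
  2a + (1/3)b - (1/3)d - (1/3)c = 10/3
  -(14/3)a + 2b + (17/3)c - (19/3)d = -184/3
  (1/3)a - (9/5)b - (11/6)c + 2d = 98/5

a = 2, b = -2, c = -4, d = 4

Row-reduce the augmented matrix:
R1 ← R1 / (2).
R2 ← R2 − 1/2·R1.
R3 ← R3 − 2·R1.
R4 ← R4 + 14/3·R1.
R5 ← R5 − 1/3·R1.
R2 ← R2 / (-28/15).
R1 ← R1 − 2/5·R2.
R3 ← R3 + 7/15·R2.
R4 ← R4 − 58/15·R2.
R5 ← R5 + 29/15·R2.
R3 ← R3 / (5/48).
R1 ← R1 + 1/56·R3.
R2 ← R2 + 135/112·R3.
R4 ← R4 − 1343/168·R3.
R5 ← R5 + 1343/336·R3.
R4 ← R4 / (11929/126).
R1 ← R1 − 4/21·R4.
R2 ← R2 + 205/14·R4.
R3 ← R3 + 25/2·R4.
R5 ← R5 + 11929/252·R4.
R5 reduces to 0 = 0, so the extra equation is consistent.
Reading off the reduced rows gives a = 2, b = -2, c = -4, d = 4.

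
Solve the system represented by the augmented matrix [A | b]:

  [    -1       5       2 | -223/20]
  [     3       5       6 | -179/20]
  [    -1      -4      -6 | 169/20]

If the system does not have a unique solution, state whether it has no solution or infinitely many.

x_1 = 3/4, x_2 = -2, x_3 = -1/5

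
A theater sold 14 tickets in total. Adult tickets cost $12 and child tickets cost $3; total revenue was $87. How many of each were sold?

Let a = adult tickets, c = child tickets.
  a + c = 14
  3c + 12a = 87
Row-reduce the augmented matrix:
R2 ← R2 − 12·R1.
R2 ← R2 / (-9).
R1 ← R1 − 1·R2.
Reading off the reduced rows gives a = 5, c = 9.

adult tickets: 5, child tickets: 9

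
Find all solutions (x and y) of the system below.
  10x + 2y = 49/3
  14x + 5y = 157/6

x = 4/3, y = 3/2

Row-reduce the augmented matrix:
R1 ← R1 / (10).
R2 ← R2 − 14·R1.
R2 ← R2 / (11/5).
R1 ← R1 − 1/5·R2.
Reading off the reduced rows gives x = 4/3, y = 3/2.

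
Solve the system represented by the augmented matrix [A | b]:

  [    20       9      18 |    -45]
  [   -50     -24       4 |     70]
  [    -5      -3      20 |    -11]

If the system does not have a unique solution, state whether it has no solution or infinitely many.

Row-reduce:
R1 ← R1 / (20).
R2 ← R2 + 50·R1.
R3 ← R3 + 5·R1.
R2 ← R2 / (-3/2).
R1 ← R1 − 9/20·R2.
R3 ← R3 + 3/4·R2.
Row 3 reduces to 0 = -1, a contradiction. The system is inconsistent.

no solution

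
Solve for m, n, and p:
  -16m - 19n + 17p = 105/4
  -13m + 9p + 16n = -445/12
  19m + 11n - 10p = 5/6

Row-reduce the augmented matrix:
R1 ← R1 / (-16).
R2 ← R2 + 13·R1.
R3 ← R3 − 19·R1.
R2 ← R2 / (503/16).
R1 ← R1 − 19/16·R2.
R3 ← R3 + 185/16·R2.
R3 ← R3 / (4234/503).
R1 ← R1 + 443/503·R3.
R2 ← R2 + 77/503·R3.
Reading off the reduced rows gives m = 5/3, n = -5/3, p = 5/4.

m = 5/3, n = -5/3, p = 5/4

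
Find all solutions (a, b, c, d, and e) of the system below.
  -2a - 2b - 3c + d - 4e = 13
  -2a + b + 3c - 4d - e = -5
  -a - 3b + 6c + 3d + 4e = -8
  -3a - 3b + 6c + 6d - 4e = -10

infinitely many solutions

Row-reduce:
R1 ← R1 / (-2).
R2 ← R2 + 2·R1.
R3 ← R3 + 1·R1.
R4 ← R4 + 3·R1.
R2 ← R2 / (3).
R1 ← R1 − 1·R2.
R3 ← R3 + 2·R2.
R3 ← R3 / (23/2).
R1 ← R1 + 1/2·R3.
R2 ← R2 − 2·R3.
R4 ← R4 − 21/2·R3.
R4 ← R4 / (121/23).
R1 ← R1 − 26/23·R4.
R2 ← R2 + 35/23·R4.
R3 ← R3 + 5/69·R4.
Rank is 4 with 5 unknowns, leaving e free.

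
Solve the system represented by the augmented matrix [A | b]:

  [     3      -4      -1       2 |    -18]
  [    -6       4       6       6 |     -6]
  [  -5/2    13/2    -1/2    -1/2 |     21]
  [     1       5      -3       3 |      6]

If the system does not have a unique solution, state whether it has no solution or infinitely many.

Row-reduce:
R1 ← R1 / (3).
R2 ← R2 + 6·R1.
R3 ← R3 + 5/2·R1.
R4 ← R4 − 1·R1.
R2 ← R2 / (-4).
R1 ← R1 + 4/3·R2.
R3 ← R3 − 19/6·R2.
R4 ← R4 − 19/3·R2.
R3 ← R3 / (11/6).
R1 ← R1 + 5/3·R3.
R2 ← R2 + 1·R3.
R4 ← R4 − 11/3·R3.
Rank is 3 with 4 unknowns, leaving x_4 free.

infinitely many solutions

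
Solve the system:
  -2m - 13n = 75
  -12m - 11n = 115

m = -5, n = -5

Row-reduce the augmented matrix:
R1 ← R1 / (-2).
R2 ← R2 + 12·R1.
R2 ← R2 / (67).
R1 ← R1 − 13/2·R2.
Reading off the reduced rows gives m = -5, n = -5.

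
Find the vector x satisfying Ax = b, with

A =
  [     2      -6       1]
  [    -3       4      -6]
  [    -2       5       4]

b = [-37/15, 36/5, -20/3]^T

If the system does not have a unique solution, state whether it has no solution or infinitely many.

Row-reduce the augmented matrix:
R1 ← R1 / (2).
R2 ← R2 + 3·R1.
R3 ← R3 + 2·R1.
R2 ← R2 / (-5).
R1 ← R1 + 3·R2.
R3 ← R3 + 1·R2.
R3 ← R3 / (59/10).
R1 ← R1 − 16/5·R3.
R2 ← R2 − 9/10·R3.
Reading off the reduced rows gives x_1 = 2, x_2 = 4/5, x_3 = -5/3.

x_1 = 2, x_2 = 4/5, x_3 = -5/3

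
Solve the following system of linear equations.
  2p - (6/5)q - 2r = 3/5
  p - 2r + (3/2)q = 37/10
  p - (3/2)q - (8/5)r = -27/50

p = 1/2, q = 4/3, r = -3/5

Row-reduce the augmented matrix:
R1 ← R1 / (2).
R2 ← R2 − 1·R1.
R3 ← R3 − 1·R1.
R2 ← R2 / (21/10).
R1 ← R1 + 3/5·R2.
R3 ← R3 + 9/10·R2.
R3 ← R3 / (-36/35).
R1 ← R1 + 9/7·R3.
R2 ← R2 + 10/21·R3.
Reading off the reduced rows gives p = 1/2, q = 4/3, r = -3/5.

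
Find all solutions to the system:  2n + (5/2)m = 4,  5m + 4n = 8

infinitely many solutions

Row-reduce:
R1 ← R1 / (5/2).
R2 ← R2 − 5·R1.
Rank is 1 with 2 unknowns, leaving n free.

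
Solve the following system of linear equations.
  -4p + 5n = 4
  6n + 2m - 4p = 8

Row-reduce:
Swap R1 and R2.
R1 ← R1 / (2).
R2 ← R2 / (5).
R1 ← R1 − 3·R2.
Rank is 2 with 3 unknowns, leaving p free.

infinitely many solutions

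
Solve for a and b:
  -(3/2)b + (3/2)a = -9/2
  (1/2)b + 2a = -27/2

a = -6, b = -3

Row-reduce the augmented matrix:
R1 ← R1 / (3/2).
R2 ← R2 − 2·R1.
R2 ← R2 / (5/2).
R1 ← R1 + 1·R2.
Reading off the reduced rows gives a = -6, b = -3.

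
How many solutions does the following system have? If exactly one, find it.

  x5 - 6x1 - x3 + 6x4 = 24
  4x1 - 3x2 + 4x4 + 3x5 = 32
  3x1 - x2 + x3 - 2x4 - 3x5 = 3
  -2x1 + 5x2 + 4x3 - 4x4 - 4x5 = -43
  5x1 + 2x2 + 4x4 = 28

x1 = 2, x2 = -3, x3 = -3, x4 = 6, x5 = -3

Row-reduce the augmented matrix:
R1 ← R1 / (-6).
R2 ← R2 − 4·R1.
R3 ← R3 − 3·R1.
R4 ← R4 + 2·R1.
R5 ← R5 − 5·R1.
R2 ← R2 / (-3).
R3 ← R3 + 1·R2.
R4 ← R4 − 5·R2.
R5 ← R5 − 2·R2.
R3 ← R3 / (13/18).
R1 ← R1 − 1/6·R3.
R2 ← R2 − 2/9·R3.
R4 ← R4 − 29/9·R3.
R5 ← R5 + 23/18·R3.
R4 ← R4 / (192/13).
R1 ← R1 + 8/13·R4.
R2 ← R2 + 28/13·R4.
R3 ← R3 + 30/13·R4.
R5 ← R5 − 148/13·R4.
R5 ← R5 / (-839/48).
R1 ← R1 − 35/24·R5.
R2 ← R2 − 125/48·R5.
R3 ← R3 + 73/32·R5.
R4 ← R4 − 239/192·R5.
Reading off the reduced rows gives x1 = 2, x2 = -3, x3 = -3, x4 = 6, x5 = -3.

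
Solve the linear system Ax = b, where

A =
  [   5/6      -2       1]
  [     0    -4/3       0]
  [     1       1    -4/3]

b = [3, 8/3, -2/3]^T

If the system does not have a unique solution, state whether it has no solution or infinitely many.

x_1 = 0, x_2 = -2, x_3 = -1

Row-reduce the augmented matrix:
R1 ← R1 / (5/6).
R3 ← R3 − 1·R1.
R2 ← R2 / (-4/3).
R1 ← R1 + 12/5·R2.
R3 ← R3 − 17/5·R2.
R3 ← R3 / (-38/15).
R1 ← R1 − 6/5·R3.
Reading off the reduced rows gives x_1 = 0, x_2 = -2, x_3 = -1.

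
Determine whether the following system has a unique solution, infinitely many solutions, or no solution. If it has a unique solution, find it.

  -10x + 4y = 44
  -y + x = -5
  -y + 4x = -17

x = -4, y = 1

Row-reduce the augmented matrix:
R1 ← R1 / (-10).
R2 ← R2 − 1·R1.
R3 ← R3 − 4·R1.
R2 ← R2 / (-3/5).
R1 ← R1 + 2/5·R2.
R3 ← R3 − 3/5·R2.
R3 reduces to 0 = 0, so the extra equation is consistent.
Reading off the reduced rows gives x = -4, y = 1.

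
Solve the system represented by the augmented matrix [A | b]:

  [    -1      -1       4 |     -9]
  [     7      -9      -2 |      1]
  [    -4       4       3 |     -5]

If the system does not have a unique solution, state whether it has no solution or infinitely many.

infinitely many solutions

Row-reduce:
R1 ← R1 / (-1).
R2 ← R2 − 7·R1.
R3 ← R3 + 4·R1.
R2 ← R2 / (-16).
R1 ← R1 − 1·R2.
R3 ← R3 − 8·R2.
Rank is 2 with 3 unknowns, leaving x_3 free.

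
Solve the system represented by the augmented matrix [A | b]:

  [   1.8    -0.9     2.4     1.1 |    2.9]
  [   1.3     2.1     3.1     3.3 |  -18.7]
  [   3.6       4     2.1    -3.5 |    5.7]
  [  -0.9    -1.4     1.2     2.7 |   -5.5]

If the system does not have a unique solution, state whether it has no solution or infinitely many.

x_1 = 0, x_2 = -4, x_3 = 2, x_4 = -5

Row-reduce the augmented matrix:
R1 ← R1 / (9/5).
R2 ← R2 − 13/10·R1.
R3 ← R3 − 18/5·R1.
R4 ← R4 + 9/10·R1.
R2 ← R2 / (11/4).
R1 ← R1 + 1/2·R2.
R3 ← R3 − 29/5·R2.
R4 ← R4 + 37/20·R2.
R3 ← R3 / (-9211/1650).
R1 ← R1 − 87/55·R3.
R2 ← R2 − 82/165·R3.
R4 ← R4 − 5477/1650·R3.
R4 ← R4 / (-73502/46055).
R1 ← R1 + 56533/27633·R4.
R2 ← R2 + 615/9211·R4.
R3 ← R3 − 54373/27633·R4.
Reading off the reduced rows gives x_1 = 0, x_2 = -4, x_3 = 2, x_4 = -5.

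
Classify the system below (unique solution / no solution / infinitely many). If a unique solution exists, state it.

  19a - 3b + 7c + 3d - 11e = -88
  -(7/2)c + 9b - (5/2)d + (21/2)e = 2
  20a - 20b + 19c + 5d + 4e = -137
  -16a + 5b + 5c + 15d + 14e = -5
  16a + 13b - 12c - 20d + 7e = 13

Row-reduce:
R1 ← R1 / (19).
R3 ← R3 − 20·R1.
R4 ← R4 + 16·R1.
R5 ← R5 − 16·R1.
R2 ← R2 / (9).
R1 ← R1 + 3/19·R2.
R3 ← R3 + 320/19·R2.
R4 ← R4 − 47/19·R2.
R5 ← R5 − 295/19·R2.
R3 ← R3 / (869/171).
R1 ← R1 − 35/114·R3.
R2 ← R2 + 7/18·R3.
R4 ← R4 − 4055/342·R3.
R5 ← R5 + 4055/342·R3.
R4 ← R4 / (21578/869).
R1 ← R1 − 248/869·R4.
R2 ← R2 + 430/869·R4.
R3 ← R3 + 485/869·R4.
R5 ← R5 + 21578/869·R4.
Row 5 reduces to 0 = 4, a contradiction. The system is inconsistent.

no solution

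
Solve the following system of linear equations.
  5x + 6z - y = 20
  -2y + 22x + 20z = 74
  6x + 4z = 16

no solution

Row-reduce:
R1 ← R1 / (5).
R2 ← R2 − 22·R1.
R3 ← R3 − 6·R1.
R2 ← R2 / (12/5).
R1 ← R1 + 1/5·R2.
R3 ← R3 − 6/5·R2.
Row 3 reduces to 0 = -1, a contradiction. The system is inconsistent.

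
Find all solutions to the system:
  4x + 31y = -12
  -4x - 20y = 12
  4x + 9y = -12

Row-reduce the augmented matrix:
R1 ← R1 / (4).
R2 ← R2 + 4·R1.
R3 ← R3 − 4·R1.
R2 ← R2 / (11).
R1 ← R1 − 31/4·R2.
R3 ← R3 + 22·R2.
R3 reduces to 0 = 0, so the extra equation is consistent.
Reading off the reduced rows gives x = -3, y = 0.

x = -3, y = 0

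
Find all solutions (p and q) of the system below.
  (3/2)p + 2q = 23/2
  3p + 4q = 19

Row-reduce:
R1 ← R1 / (3/2).
R2 ← R2 − 3·R1.
Row 2 reduces to 0 = -4, a contradiction. The system is inconsistent.

no solution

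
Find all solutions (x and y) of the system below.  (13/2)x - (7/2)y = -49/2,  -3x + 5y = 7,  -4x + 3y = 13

Row-reduce:
R1 ← R1 / (13/2).
R2 ← R2 + 3·R1.
R3 ← R3 + 4·R1.
R2 ← R2 / (44/13).
R1 ← R1 + 7/13·R2.
R3 ← R3 − 11/13·R2.
Row 3 reduces to 0 = -1, a contradiction. The system is inconsistent.

no solution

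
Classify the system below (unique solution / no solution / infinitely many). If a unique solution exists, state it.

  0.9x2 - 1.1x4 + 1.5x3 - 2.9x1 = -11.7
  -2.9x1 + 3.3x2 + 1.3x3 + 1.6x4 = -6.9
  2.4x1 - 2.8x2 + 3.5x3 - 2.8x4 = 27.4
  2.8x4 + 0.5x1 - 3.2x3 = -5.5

Row-reduce the augmented matrix:
R1 ← R1 / (-29/10).
R2 ← R2 + 29/10·R1.
R3 ← R3 − 12/5·R1.
R4 ← R4 − 1/2·R1.
R2 ← R2 / (12/5).
R1 ← R1 + 9/29·R2.
R3 ← R3 + 298/145·R2.
R4 ← R4 − 9/58·R2.
R3 ← R3 / (1988/435).
R1 ← R1 + 63/116·R3.
R2 ← R2 + 1/12·R3.
R4 ← R4 + 3397/1160·R3.
R4 ← R4 / (97955/63616).
R1 ← R1 − 2555/4544·R4.
R2 ← R2 − 34973/31808·R4.
R3 ← R3 + 2433/7952·R4.
Reading off the reduced rows gives x1 = 5, x2 = -2, x3 = 6, x4 = 4.

x1 = 5, x2 = -2, x3 = 6, x4 = 4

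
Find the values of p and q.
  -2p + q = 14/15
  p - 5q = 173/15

p = -9/5, q = -8/3

Row-reduce the augmented matrix:
R1 ← R1 / (-2).
R2 ← R2 − 1·R1.
R2 ← R2 / (-9/2).
R1 ← R1 + 1/2·R2.
Reading off the reduced rows gives p = -9/5, q = -8/3.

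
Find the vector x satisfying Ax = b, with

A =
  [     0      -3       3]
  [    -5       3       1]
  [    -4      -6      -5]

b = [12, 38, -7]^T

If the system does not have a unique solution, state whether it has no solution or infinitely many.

Row-reduce the augmented matrix:
Swap R1 and R2.
R1 ← R1 / (-5).
R3 ← R3 + 4·R1.
R2 ← R2 / (-3).
R1 ← R1 + 3/5·R2.
R3 ← R3 + 42/5·R2.
R3 ← R3 / (-71/5).
R1 ← R1 + 4/5·R3.
R2 ← R2 + 1·R3.
Reading off the reduced rows gives x_1 = -6, x_2 = 1, x_3 = 5.

x_1 = -6, x_2 = 1, x_3 = 5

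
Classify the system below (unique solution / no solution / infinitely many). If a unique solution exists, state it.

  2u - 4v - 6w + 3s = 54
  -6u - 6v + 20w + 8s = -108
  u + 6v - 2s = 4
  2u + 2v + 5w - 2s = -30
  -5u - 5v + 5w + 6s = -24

Row-reduce the augmented matrix:
R1 ← R1 / (2).
R2 ← R2 + 6·R1.
R3 ← R3 − 1·R1.
R4 ← R4 − 2·R1.
R5 ← R5 + 5·R1.
R2 ← R2 / (-18).
R1 ← R1 + 2·R2.
R3 ← R3 − 8·R2.
R4 ← R4 − 6·R2.
R5 ← R5 + 15·R2.
R3 ← R3 / (35/9).
R1 ← R1 + 29/9·R3.
R2 ← R2 + 1/9·R3.
R4 ← R4 − 35/3·R3.
R5 ← R5 + 35/3·R3.
R4 ← R4 / (-23/2).
R1 ← R1 − 104/35·R4.
R2 ← R2 + 29/35·R4.
R3 ← R3 − 73/70·R4.
R5 ← R5 − 23/2·R4.
R5 reduces to 0 = 0, so the extra equation is consistent.
Reading off the reduced rows gives u = 4, v = 2, w = -6, s = 6.

u = 4, v = 2, w = -6, s = 6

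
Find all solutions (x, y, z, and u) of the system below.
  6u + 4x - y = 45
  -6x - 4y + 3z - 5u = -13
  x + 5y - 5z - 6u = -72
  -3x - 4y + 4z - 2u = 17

Row-reduce the augmented matrix:
R1 ← R1 / (4).
R2 ← R2 + 6·R1.
R3 ← R3 − 1·R1.
R4 ← R4 + 3·R1.
R2 ← R2 / (-11/2).
R1 ← R1 + 1/4·R2.
R3 ← R3 − 21/4·R2.
R4 ← R4 + 19/4·R2.
R3 ← R3 / (-47/22).
R1 ← R1 + 3/22·R3.
R2 ← R2 + 6/11·R3.
R4 ← R4 − 31/22·R3.
R4 ← R4 / (-159/47).
R1 ← R1 − 73/47·R4.
R2 ← R2 − 10/47·R4.
R3 ← R3 − 81/47·R4.
Reading off the reduced rows gives x = 3, y = -3, z = 6, u = 5.

x = 3, y = -3, z = 6, u = 5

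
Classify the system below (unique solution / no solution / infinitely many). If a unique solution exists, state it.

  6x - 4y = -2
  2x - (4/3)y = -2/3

Row-reduce:
R1 ← R1 / (6).
R2 ← R2 − 2·R1.
Rank is 1 with 2 unknowns, leaving y free.

infinitely many solutions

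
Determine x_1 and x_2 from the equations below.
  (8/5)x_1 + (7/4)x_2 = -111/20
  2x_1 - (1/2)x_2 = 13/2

x_1 = 2, x_2 = -5

Row-reduce the augmented matrix:
R1 ← R1 / (8/5).
R2 ← R2 − 2·R1.
R2 ← R2 / (-43/16).
R1 ← R1 − 35/32·R2.
Reading off the reduced rows gives x_1 = 2, x_2 = -5.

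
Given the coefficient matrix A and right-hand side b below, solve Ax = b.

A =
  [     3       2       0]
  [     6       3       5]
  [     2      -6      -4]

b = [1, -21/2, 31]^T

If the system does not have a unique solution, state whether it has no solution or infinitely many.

Row-reduce the augmented matrix:
R1 ← R1 / (3).
R2 ← R2 − 6·R1.
R3 ← R3 − 2·R1.
R2 ← R2 / (-1).
R1 ← R1 − 2/3·R2.
R3 ← R3 + 22/3·R2.
R3 ← R3 / (-122/3).
R1 ← R1 − 10/3·R3.
R2 ← R2 + 5·R3.
Reading off the reduced rows gives x_1 = 2, x_2 = -5/2, x_3 = -3.

x_1 = 2, x_2 = -5/2, x_3 = -3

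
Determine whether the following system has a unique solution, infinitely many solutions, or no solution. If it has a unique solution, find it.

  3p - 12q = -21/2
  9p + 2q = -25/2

Row-reduce the augmented matrix:
R1 ← R1 / (3).
R2 ← R2 − 9·R1.
R2 ← R2 / (38).
R1 ← R1 + 4·R2.
Reading off the reduced rows gives p = -3/2, q = 1/2.

p = -3/2, q = 1/2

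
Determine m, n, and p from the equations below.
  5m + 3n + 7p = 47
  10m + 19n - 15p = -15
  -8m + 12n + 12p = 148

Row-reduce the augmented matrix:
R1 ← R1 / (5).
R2 ← R2 − 10·R1.
R3 ← R3 + 8·R1.
R2 ← R2 / (13).
R1 ← R1 − 3/5·R2.
R3 ← R3 − 84/5·R2.
R3 ← R3 / (3944/65).
R1 ← R1 − 178/65·R3.
R2 ← R2 + 29/13·R3.
Reading off the reduced rows gives m = -2, n = 5, p = 6.

m = -2, n = 5, p = 6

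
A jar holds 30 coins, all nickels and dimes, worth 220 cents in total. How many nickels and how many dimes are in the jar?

nickels: 16, dimes: 14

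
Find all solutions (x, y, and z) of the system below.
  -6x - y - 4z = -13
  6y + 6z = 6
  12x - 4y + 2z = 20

infinitely many solutions

Row-reduce:
R1 ← R1 / (-6).
R3 ← R3 − 12·R1.
R2 ← R2 / (6).
R1 ← R1 − 1/6·R2.
R3 ← R3 + 6·R2.
Rank is 2 with 3 unknowns, leaving z free.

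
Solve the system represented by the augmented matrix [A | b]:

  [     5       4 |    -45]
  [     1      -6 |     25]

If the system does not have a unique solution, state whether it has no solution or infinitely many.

From equation 2: x_1 = 25 + 6·x_2.
Substitute into equation 1 and solve: x_2 = -5.
Then x_1 = -5.

x_1 = -5, x_2 = -5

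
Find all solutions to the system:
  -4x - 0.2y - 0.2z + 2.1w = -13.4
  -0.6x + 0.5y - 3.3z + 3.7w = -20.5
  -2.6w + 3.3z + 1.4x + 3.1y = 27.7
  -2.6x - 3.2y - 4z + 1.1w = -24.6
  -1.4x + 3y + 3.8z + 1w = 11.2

Row-reduce the augmented matrix:
R1 ← R1 / (-4).
R2 ← R2 + 3/5·R1.
R3 ← R3 − 7/5·R1.
R4 ← R4 + 13/5·R1.
R5 ← R5 + 7/5·R1.
R2 ← R2 / (53/100).
R1 ← R1 − 1/20·R2.
R3 ← R3 − 303/100·R2.
R4 ← R4 + 307/100·R2.
R5 ← R5 − 307/100·R2.
R3 ← R3 / (1162/53).
R1 ← R1 − 19/53·R3.
R2 ← R2 + 327/53·R3.
R4 ← R4 + 1209/53·R3.
R5 ← R5 − 1209/53·R3.
R4 ← R4 / (-15877/5810).
R1 ← R1 + 289/581·R4.
R2 ← R2 − 967/2324·R4.
R3 ← R3 + 2249/2324·R4.
R5 ← R5 − 15877/5810·R4.
R5 reduces to 0 = 0, so the extra equation is consistent.
Reading off the reduced rows gives x = 1, y = 3, z = 2, w = -4.

x = 1, y = 3, z = 2, w = -4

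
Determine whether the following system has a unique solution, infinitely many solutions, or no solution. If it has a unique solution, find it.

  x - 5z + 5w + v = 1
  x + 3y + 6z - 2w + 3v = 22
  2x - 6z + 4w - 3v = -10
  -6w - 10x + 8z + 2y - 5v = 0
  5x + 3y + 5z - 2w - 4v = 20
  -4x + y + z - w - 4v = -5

Row-reduce the augmented matrix:
R2 ← R2 − 1·R1.
R3 ← R3 − 2·R1.
R4 ← R4 + 10·R1.
R5 ← R5 − 5·R1.
R6 ← R6 + 4·R1.
R2 ← R2 / (3).
R4 ← R4 − 2·R2.
R5 ← R5 − 3·R2.
R6 ← R6 − 1·R2.
R3 ← R3 / (4).
R1 ← R1 + 5·R3.
R2 ← R2 − 11/3·R3.
R4 ← R4 + 148/3·R3.
R5 ← R5 − 19·R3.
R6 ← R6 + 68/3·R3.
R4 ← R4 / (-76/3).
R1 ← R1 + 5/2·R4.
R2 ← R2 − 19/6·R4.
R3 ← R3 + 3/2·R4.
R5 ← R5 − 17/2·R4.
R6 ← R6 + 38/3·R4.
R5 ← R5 / (-255/38).
R1 ← R1 − 9/19·R5.
R2 ← R2 + 2·R5.
R3 ← R3 − 83/38·R5.
R4 ← R4 − 87/38·R5.
R6 reduces to 0 = 0, so the extra equation is consistent.
Reading off the reduced rows gives x = 1, y = -1, z = 6, w = 6, v = 0.

x = 1, y = -1, z = 6, w = 6, v = 0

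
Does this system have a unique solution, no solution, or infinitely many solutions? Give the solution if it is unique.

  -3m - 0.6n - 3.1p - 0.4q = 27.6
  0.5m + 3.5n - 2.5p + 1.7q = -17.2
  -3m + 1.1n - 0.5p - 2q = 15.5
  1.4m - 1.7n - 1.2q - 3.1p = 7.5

Row-reduce the augmented matrix:
R1 ← R1 / (-3).
R2 ← R2 − 1/2·R1.
R3 ← R3 + 3·R1.
R4 ← R4 − 7/5·R1.
R2 ← R2 / (17/5).
R1 ← R1 − 1/5·R2.
R3 ← R3 − 17/10·R2.
R4 ← R4 + 99/50·R2.
R3 ← R3 / (493/120).
R1 ← R1 − 247/204·R3.
R2 ← R2 + 181/204·R3.
R4 ← R4 + 12859/2040·R3.
R4 ← R4 / (-29936/7225).
R1 ← R1 − 1083/1445·R4.
R2 ← R2 + 12/289·R4.
R3 ← R3 + 10/17·R4.
Reading off the reduced rows gives m = -6, n = -5, p = -2, q = -1.

m = -6, n = -5, p = -2, q = -1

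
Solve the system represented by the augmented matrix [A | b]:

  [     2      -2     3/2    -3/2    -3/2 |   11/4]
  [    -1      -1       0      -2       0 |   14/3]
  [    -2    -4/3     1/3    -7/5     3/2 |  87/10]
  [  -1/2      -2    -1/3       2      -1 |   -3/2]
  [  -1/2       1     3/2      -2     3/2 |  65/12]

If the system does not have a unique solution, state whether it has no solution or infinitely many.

x_1 = 0, x_2 = -2, x_3 = 1/2, x_4 = -4/3, x_5 = 8/3

Row-reduce the augmented matrix:
R1 ← R1 / (2).
R2 ← R2 + 1·R1.
R3 ← R3 + 2·R1.
R4 ← R4 + 1/2·R1.
R5 ← R5 + 1/2·R1.
R2 ← R2 / (-2).
R1 ← R1 + 1·R2.
R3 ← R3 + 10/3·R2.
R4 ← R4 + 5/2·R2.
R5 ← R5 − 1/2·R2.
R3 ← R3 / (7/12).
R1 ← R1 − 3/8·R3.
R2 ← R2 + 3/8·R3.
R4 ← R4 + 43/48·R3.
R5 ← R5 − 33/16·R3.
R4 ← R4 / (803/105).
R1 ← R1 + 16/35·R4.
R2 ← R2 − 86/35·R4.
R3 ← R3 − 101/35·R4.
R5 ← R5 + 631/70·R4.
R5 ← R5 / (-22293/12848).
R1 ← R1 + 3501/3212·R5.
R2 ← R2 − 564/803·R5.
R3 ← R3 − 10173/6424·R5.
R4 ← R4 − 1245/6424·R5.
Reading off the reduced rows gives x_1 = 0, x_2 = -2, x_3 = 1/2, x_4 = -4/3, x_5 = 8/3.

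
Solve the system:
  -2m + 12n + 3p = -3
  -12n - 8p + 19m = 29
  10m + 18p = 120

m = 3, n = -1, p = 5

Row-reduce the augmented matrix:
R1 ← R1 / (-2).
R2 ← R2 − 19·R1.
R3 ← R3 − 10·R1.
R2 ← R2 / (102).
R1 ← R1 + 6·R2.
R3 ← R3 − 60·R2.
R3 ← R3 / (356/17).
R1 ← R1 + 5/17·R3.
R2 ← R2 − 41/204·R3.
Reading off the reduced rows gives m = 3, n = -1, p = 5.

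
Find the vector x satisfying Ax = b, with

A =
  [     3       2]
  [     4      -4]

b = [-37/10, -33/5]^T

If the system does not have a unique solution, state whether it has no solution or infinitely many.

x_1 = -7/5, x_2 = 1/4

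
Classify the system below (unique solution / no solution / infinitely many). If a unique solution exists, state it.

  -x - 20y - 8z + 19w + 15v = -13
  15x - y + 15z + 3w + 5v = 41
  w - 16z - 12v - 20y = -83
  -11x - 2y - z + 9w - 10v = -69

Row-reduce:
R1 ← R1 / (-1).
R2 ← R2 − 15·R1.
R4 ← R4 + 11·R1.
R2 ← R2 / (-301).
R1 ← R1 − 20·R2.
R3 ← R3 + 20·R2.
R4 ← R4 − 218·R2.
R3 ← R3 / (-388/43).
R1 ← R1 − 44/43·R3.
R2 ← R2 − 15/43·R3.
R4 ← R4 − 471/43·R3.
R4 ← R4 / (-36479/2716).
R1 ← R1 + 1304/679·R4.
R2 ← R2 + 4503/2716·R4.
R3 ← R3 − 5459/2716·R4.
Rank is 4 with 5 unknowns, leaving v free.

infinitely many solutions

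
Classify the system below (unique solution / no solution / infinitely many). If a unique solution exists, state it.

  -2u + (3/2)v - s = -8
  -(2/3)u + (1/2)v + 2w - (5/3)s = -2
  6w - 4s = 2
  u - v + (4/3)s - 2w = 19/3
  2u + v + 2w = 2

u = 5, v = -2, w = -3, s = -5

Row-reduce the augmented matrix:
R1 ← R1 / (-2).
R2 ← R2 + 2/3·R1.
R4 ← R4 − 1·R1.
R5 ← R5 − 2·R1.
Swap R2 and R4.
R2 ← R2 / (-1/4).
R1 ← R1 + 3/4·R2.
R5 ← R5 − 5/2·R2.
R3 ← R3 / (6).
R1 ← R1 − 6·R3.
R2 ← R2 − 8·R3.
R4 ← R4 − 2·R3.
R5 ← R5 + 18·R3.
Swap R4 and R5.
R4 ← R4 / (-14/3).
R1 ← R1 − 2·R4.
R2 ← R2 − 2·R4.
R3 ← R3 + 2/3·R4.
R5 reduces to 0 = 0, so the extra equation is consistent.
Reading off the reduced rows gives u = 5, v = -2, w = -3, s = -5.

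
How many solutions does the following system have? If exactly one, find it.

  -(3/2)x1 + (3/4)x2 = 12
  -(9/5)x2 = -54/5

x1 = -5, x2 = 6

Row-reduce the augmented matrix:
R1 ← R1 / (-3/2).
R2 ← R2 / (-9/5).
R1 ← R1 + 1/2·R2.
Reading off the reduced rows gives x1 = -5, x2 = 6.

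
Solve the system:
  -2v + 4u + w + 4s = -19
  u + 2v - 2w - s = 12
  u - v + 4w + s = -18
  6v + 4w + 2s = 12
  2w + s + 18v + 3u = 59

Row-reduce:
R1 ← R1 / (4).
R2 ← R2 − 1·R1.
R3 ← R3 − 1·R1.
R5 ← R5 − 3·R1.
R2 ← R2 / (5/2).
R1 ← R1 + 1/2·R2.
R3 ← R3 + 1/2·R2.
R4 ← R4 − 6·R2.
R5 ← R5 − 39/2·R2.
R3 ← R3 / (33/10).
R1 ← R1 + 1/5·R3.
R2 ← R2 + 9/10·R3.
R4 ← R4 − 47/5·R3.
R5 ← R5 − 94/5·R3.
R4 ← R4 / (262/33).
R1 ← R1 − 19/33·R4.
R2 ← R2 + 10/11·R4.
R3 ← R3 + 4/33·R4.
R5 ← R5 − 524/33·R4.
Row 5 reduces to 0 = -1, a contradiction. The system is inconsistent.

no solution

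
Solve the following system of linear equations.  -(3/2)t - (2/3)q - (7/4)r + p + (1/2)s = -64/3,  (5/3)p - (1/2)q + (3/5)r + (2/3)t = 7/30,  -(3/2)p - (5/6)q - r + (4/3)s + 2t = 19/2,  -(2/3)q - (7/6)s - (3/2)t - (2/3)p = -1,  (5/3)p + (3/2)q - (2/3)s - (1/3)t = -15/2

Row-reduce the augmented matrix:
R2 ← R2 − 5/3·R1.
R3 ← R3 + 3/2·R1.
R4 ← R4 + 2/3·R1.
R5 ← R5 − 5/3·R1.
R2 ← R2 / (11/18).
R1 ← R1 + 2/3·R2.
R3 ← R3 + 11/6·R2.
R4 ← R4 + 10/9·R2.
R5 ← R5 − 47/18·R2.
R3 ← R3 / (277/40).
R1 ← R1 − 459/220·R3.
R2 ← R2 − 633/110·R3.
R4 ← R4 − 115/22·R3.
R5 ← R5 + 666/55·R3.
R4 ← R4 / (-12395/6094).
R1 ← R1 + 864/3047·R4.
R2 ← R2 + 3100/3047·R4.
R3 ← R3 + 50/831·R4.
R5 ← R5 − 12176/9141·R4.
R5 ← R5 / (52915/22311).
R1 ← R1 + 776/2479·R5.
R2 ← R2 + 4772/7437·R5.
R3 ← R3 − 32260/22311·R5.
R4 ← R4 − 13619/7437·R5.
Reading off the reduced rows gives p = -4, q = -1, r = 4, s = -4, t = 6.

p = -4, q = -1, r = 4, s = -4, t = 6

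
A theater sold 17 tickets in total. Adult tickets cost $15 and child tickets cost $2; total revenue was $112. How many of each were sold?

adult tickets: 6, child tickets: 11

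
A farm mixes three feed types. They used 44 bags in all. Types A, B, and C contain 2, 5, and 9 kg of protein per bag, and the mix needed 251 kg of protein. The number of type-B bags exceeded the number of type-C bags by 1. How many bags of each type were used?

type-A bags: 11, type-B bags: 17, type-C bags: 16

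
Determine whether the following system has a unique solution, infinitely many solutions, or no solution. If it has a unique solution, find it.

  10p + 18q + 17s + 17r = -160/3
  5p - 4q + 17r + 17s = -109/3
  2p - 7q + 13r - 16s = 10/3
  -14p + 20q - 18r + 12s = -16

p = 1, q = -1, r = -5/3, s = -1

Row-reduce the augmented matrix:
R1 ← R1 / (10).
R2 ← R2 − 5·R1.
R3 ← R3 − 2·R1.
R4 ← R4 + 14·R1.
R2 ← R2 / (-13).
R1 ← R1 − 9/5·R2.
R3 ← R3 + 53/5·R2.
R4 ← R4 − 226/5·R2.
R3 ← R3 / (347/130).
R1 ← R1 − 187/65·R3.
R2 ← R2 + 17/26·R3.
R4 ← R4 − 2298/65·R3.
R4 ← R4 / (143694/347).
R1 ← R1 − 10846/347·R4.
R2 ← R2 + 2465/347·R4.
R3 ← R3 + 3423/347·R4.
Reading off the reduced rows gives p = 1, q = -1, r = -5/3, s = -1.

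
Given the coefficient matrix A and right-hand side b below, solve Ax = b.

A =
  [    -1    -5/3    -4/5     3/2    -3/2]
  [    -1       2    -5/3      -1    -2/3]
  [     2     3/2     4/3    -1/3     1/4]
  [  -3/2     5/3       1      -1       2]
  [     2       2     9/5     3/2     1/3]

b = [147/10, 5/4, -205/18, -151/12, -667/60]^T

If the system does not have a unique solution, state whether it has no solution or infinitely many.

x_1 = -4/3, x_2 = -5/2, x_3 = -11/4, x_4 = 5/3, x_5 = -3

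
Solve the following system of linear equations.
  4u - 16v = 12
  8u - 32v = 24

infinitely many solutions

Row-reduce:
R1 ← R1 / (4).
R2 ← R2 − 8·R1.
Rank is 1 with 2 unknowns, leaving v free.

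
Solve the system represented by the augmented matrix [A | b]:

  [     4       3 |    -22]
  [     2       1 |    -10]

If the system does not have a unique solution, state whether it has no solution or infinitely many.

x_1 = -4, x_2 = -2

Row-reduce the augmented matrix:
R1 ← R1 / (4).
R2 ← R2 − 2·R1.
R2 ← R2 / (-1/2).
R1 ← R1 − 3/4·R2.
Reading off the reduced rows gives x_1 = -4, x_2 = -2.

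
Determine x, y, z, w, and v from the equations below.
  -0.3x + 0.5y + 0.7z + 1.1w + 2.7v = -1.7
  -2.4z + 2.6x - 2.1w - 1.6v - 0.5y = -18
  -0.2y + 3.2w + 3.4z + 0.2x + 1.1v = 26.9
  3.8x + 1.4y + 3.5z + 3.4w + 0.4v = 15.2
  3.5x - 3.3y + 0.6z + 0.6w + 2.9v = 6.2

x = -2, y = -5, z = 4, w = 5, v = -3

Row-reduce the augmented matrix:
R1 ← R1 / (-3/10).
R2 ← R2 − 13/5·R1.
R3 ← R3 − 1/5·R1.
R4 ← R4 − 19/5·R1.
R5 ← R5 − 7/2·R1.
R2 ← R2 / (23/6).
R1 ← R1 + 5/3·R2.
R3 ← R3 − 2/15·R2.
R4 ← R4 − 116/15·R2.
R5 ← R5 − 38/15·R2.
R3 ← R3 / (86/23).
R1 ← R1 + 17/23·R3.
R2 ← R2 − 22/23·R3.
R4 ← R4 − 1143/230·R3.
R5 ← R5 − 1459/230·R3.
R4 ← R4 / (-54753/21500).
R1 ← R1 − 627/2150·R4.
R2 ← R2 − 1074/1075·R4.
R3 ← R3 − 2113/2150·R4.
R5 ← R5 − 49161/21500·R4.
R5 ← R5 / (1964731/365020).
R1 ← R1 + 9096/18251·R5.
R2 ← R2 − 12515/36502·R5.
R3 ← R3 + 226966/54753·R5.
R4 ← R4 − 525703/109506·R5.
Reading off the reduced rows gives x = -2, y = -5, z = 4, w = 5, v = -3.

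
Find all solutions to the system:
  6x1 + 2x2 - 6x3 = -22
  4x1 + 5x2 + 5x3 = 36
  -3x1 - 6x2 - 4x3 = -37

x1 = -1, x2 = 4, x3 = 4

Row-reduce the augmented matrix:
R1 ← R1 / (6).
R2 ← R2 − 4·R1.
R3 ← R3 + 3·R1.
R2 ← R2 / (11/3).
R1 ← R1 − 1/3·R2.
R3 ← R3 + 5·R2.
R3 ← R3 / (58/11).
R1 ← R1 + 20/11·R3.
R2 ← R2 − 27/11·R3.
Reading off the reduced rows gives x1 = -1, x2 = 4, x3 = 4.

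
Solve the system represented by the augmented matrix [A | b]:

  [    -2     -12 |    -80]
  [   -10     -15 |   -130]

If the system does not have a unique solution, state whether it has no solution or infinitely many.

Row-reduce the augmented matrix:
R1 ← R1 / (-2).
R2 ← R2 + 10·R1.
R2 ← R2 / (45).
R1 ← R1 − 6·R2.
Reading off the reduced rows gives x_1 = 4, x_2 = 6.

x_1 = 4, x_2 = 6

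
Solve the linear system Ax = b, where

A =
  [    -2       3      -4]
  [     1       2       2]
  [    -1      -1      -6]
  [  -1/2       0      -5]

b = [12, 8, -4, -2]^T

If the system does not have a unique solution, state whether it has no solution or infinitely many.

Row-reduce:
R1 ← R1 / (-2).
R2 ← R2 − 1·R1.
R3 ← R3 + 1·R1.
R4 ← R4 + 1/2·R1.
R2 ← R2 / (7/2).
R1 ← R1 + 3/2·R2.
R3 ← R3 + 5/2·R2.
R4 ← R4 + 3/4·R2.
R3 ← R3 / (-4).
R1 ← R1 − 2·R3.
R4 ← R4 + 4·R3.
Row 4 reduces to 0 = -2, a contradiction. The system is inconsistent.

no solution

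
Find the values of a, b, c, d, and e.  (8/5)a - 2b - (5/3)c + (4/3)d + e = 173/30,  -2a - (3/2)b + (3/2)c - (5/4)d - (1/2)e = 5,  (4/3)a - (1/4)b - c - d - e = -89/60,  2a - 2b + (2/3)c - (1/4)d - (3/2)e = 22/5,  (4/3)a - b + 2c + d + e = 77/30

a = -1, b = -3, c = 0, d = 7/5, e = -1/2

Row-reduce the augmented matrix:
R1 ← R1 / (8/5).
R2 ← R2 + 2·R1.
R3 ← R3 − 4/3·R1.
R4 ← R4 − 2·R1.
R5 ← R5 − 4/3·R1.
R2 ← R2 / (-4).
R1 ← R1 + 5/4·R2.
R3 ← R3 − 17/12·R2.
R4 ← R4 − 1/2·R2.
R5 ← R5 − 2/3·R2.
R3 ← R3 / (35/192).
R1 ← R1 + 55/64·R3.
R2 ← R2 − 7/48·R3.
R4 ← R4 − 257/96·R3.
R5 ← R5 − 79/24·R3.
R4 ← R4 / (944/35).
R1 ← R1 + 479/56·R4.
R2 ← R2 − 22/15·R4.
R3 ← R3 + 377/35·R4.
R5 ← R5 − 2479/70·R4.
R5 ← R5 / (21047/11328).
R1 ← R1 + 24515/45312·R5.
R2 ← R2 + 347/8496·R5.
R3 ← R3 + 2641/5664·R5.
R4 ← R4 − 4277/5664·R5.
Reading off the reduced rows gives a = -1, b = -3, c = 0, d = 7/5, e = -1/2.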